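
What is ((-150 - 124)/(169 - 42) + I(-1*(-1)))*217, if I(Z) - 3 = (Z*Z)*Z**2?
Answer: 50778/127 ≈ 399.83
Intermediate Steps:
I(Z) = 3 + Z**4 (I(Z) = 3 + (Z*Z)*Z**2 = 3 + Z**2*Z**2 = 3 + Z**4)
((-150 - 124)/(169 - 42) + I(-1*(-1)))*217 = ((-150 - 124)/(169 - 42) + (3 + (-1*(-1))**4))*217 = (-274/127 + (3 + 1**4))*217 = (-274*1/127 + (3 + 1))*217 = (-274/127 + 4)*217 = (234/127)*217 = 50778/127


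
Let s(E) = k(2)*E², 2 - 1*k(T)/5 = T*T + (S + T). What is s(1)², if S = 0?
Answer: 400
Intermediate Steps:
k(T) = 10 - 5*T - 5*T² (k(T) = 10 - 5*(T*T + (0 + T)) = 10 - 5*(T² + T) = 10 - 5*(T + T²) = 10 + (-5*T - 5*T²) = 10 - 5*T - 5*T²)
s(E) = -20*E² (s(E) = (10 - 5*2 - 5*2²)*E² = (10 - 10 - 5*4)*E² = (10 - 10 - 20)*E² = -20*E²)
s(1)² = (-20*1²)² = (-20*1)² = (-20)² = 400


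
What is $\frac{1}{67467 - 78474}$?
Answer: $- \frac{1}{11007} \approx -9.0851 \cdot 10^{-5}$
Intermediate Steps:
$\frac{1}{67467 - 78474} = \frac{1}{-11007} = - \frac{1}{11007}$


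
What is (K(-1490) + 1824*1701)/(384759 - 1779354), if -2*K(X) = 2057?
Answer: -6203191/2789190 ≈ -2.2240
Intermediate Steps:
K(X) = -2057/2 (K(X) = -½*2057 = -2057/2)
(K(-1490) + 1824*1701)/(384759 - 1779354) = (-2057/2 + 1824*1701)/(384759 - 1779354) = (-2057/2 + 3102624)/(-1394595) = (6203191/2)*(-1/1394595) = -6203191/2789190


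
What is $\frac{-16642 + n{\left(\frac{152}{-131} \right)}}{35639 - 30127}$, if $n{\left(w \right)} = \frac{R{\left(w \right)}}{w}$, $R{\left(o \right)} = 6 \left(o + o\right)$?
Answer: $- \frac{8315}{2756} \approx -3.0171$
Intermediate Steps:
$R{\left(o \right)} = 12 o$ ($R{\left(o \right)} = 6 \cdot 2 o = 12 o$)
$n{\left(w \right)} = 12$ ($n{\left(w \right)} = \frac{12 w}{w} = 12$)
$\frac{-16642 + n{\left(\frac{152}{-131} \right)}}{35639 - 30127} = \frac{-16642 + 12}{35639 - 30127} = - \frac{16630}{5512} = \left(-16630\right) \frac{1}{5512} = - \frac{8315}{2756}$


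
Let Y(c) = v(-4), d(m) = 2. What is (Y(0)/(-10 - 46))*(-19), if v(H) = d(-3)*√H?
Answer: 19*I/14 ≈ 1.3571*I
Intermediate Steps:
v(H) = 2*√H
Y(c) = 4*I (Y(c) = 2*√(-4) = 2*(2*I) = 4*I)
(Y(0)/(-10 - 46))*(-19) = ((4*I)/(-10 - 46))*(-19) = ((4*I)/(-56))*(-19) = -I/14*(-19) = 19*I/14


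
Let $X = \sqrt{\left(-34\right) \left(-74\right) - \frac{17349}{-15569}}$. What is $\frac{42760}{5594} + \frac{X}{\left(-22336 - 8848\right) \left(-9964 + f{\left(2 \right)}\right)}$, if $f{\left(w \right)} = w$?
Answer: $\frac{21380}{2797} + \frac{\sqrt{610132809257}}{4836587819552} \approx 7.6439$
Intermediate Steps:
$X = \frac{\sqrt{610132809257}}{15569}$ ($X = \sqrt{2516 - - \frac{17349}{15569}} = \sqrt{2516 + \frac{17349}{15569}} = \sqrt{\frac{39188953}{15569}} = \frac{\sqrt{610132809257}}{15569} \approx 50.171$)
$\frac{42760}{5594} + \frac{X}{\left(-22336 - 8848\right) \left(-9964 + f{\left(2 \right)}\right)} = \frac{42760}{5594} + \frac{\frac{1}{15569} \sqrt{610132809257}}{\left(-22336 - 8848\right) \left(-9964 + 2\right)} = 42760 \cdot \frac{1}{5594} + \frac{\frac{1}{15569} \sqrt{610132809257}}{\left(-31184\right) \left(-9962\right)} = \frac{21380}{2797} + \frac{\frac{1}{15569} \sqrt{610132809257}}{310655008} = \frac{21380}{2797} + \frac{\sqrt{610132809257}}{15569} \cdot \frac{1}{310655008} = \frac{21380}{2797} + \frac{\sqrt{610132809257}}{4836587819552}$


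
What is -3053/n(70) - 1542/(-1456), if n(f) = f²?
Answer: 55547/127400 ≈ 0.43600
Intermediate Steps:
-3053/n(70) - 1542/(-1456) = -3053/(70²) - 1542/(-1456) = -3053/4900 - 1542*(-1/1456) = -3053*1/4900 + 771/728 = -3053/4900 + 771/728 = 55547/127400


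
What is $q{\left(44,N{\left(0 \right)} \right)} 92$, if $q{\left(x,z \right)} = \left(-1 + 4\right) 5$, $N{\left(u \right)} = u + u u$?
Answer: $1380$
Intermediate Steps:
$N{\left(u \right)} = u + u^{2}$
$q{\left(x,z \right)} = 15$ ($q{\left(x,z \right)} = 3 \cdot 5 = 15$)
$q{\left(44,N{\left(0 \right)} \right)} 92 = 15 \cdot 92 = 1380$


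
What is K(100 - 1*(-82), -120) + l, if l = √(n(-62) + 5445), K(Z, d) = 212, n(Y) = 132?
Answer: 212 + 13*√33 ≈ 286.68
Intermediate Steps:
l = 13*√33 (l = √(132 + 5445) = √5577 = 13*√33 ≈ 74.679)
K(100 - 1*(-82), -120) + l = 212 + 13*√33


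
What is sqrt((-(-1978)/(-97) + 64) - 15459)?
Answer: I*sqrt(145043421)/97 ≈ 124.16*I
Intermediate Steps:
sqrt((-(-1978)/(-97) + 64) - 15459) = sqrt((-(-1978)*(-1)/97 + 64) - 15459) = sqrt((-86*23/97 + 64) - 15459) = sqrt((-1978/97 + 64) - 15459) = sqrt(4230/97 - 15459) = sqrt(-1495293/97) = I*sqrt(145043421)/97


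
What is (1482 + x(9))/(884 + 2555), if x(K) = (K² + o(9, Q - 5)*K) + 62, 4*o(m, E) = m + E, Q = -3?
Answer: 6509/13756 ≈ 0.47318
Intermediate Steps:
o(m, E) = E/4 + m/4 (o(m, E) = (m + E)/4 = (E + m)/4 = E/4 + m/4)
x(K) = 62 + K² + K/4 (x(K) = (K² + ((-3 - 5)/4 + (¼)*9)*K) + 62 = (K² + ((¼)*(-8) + 9/4)*K) + 62 = (K² + (-2 + 9/4)*K) + 62 = (K² + K/4) + 62 = 62 + K² + K/4)
(1482 + x(9))/(884 + 2555) = (1482 + (62 + 9² + (¼)*9))/(884 + 2555) = (1482 + (62 + 81 + 9/4))/3439 = (1482 + 581/4)*(1/3439) = (6509/4)*(1/3439) = 6509/13756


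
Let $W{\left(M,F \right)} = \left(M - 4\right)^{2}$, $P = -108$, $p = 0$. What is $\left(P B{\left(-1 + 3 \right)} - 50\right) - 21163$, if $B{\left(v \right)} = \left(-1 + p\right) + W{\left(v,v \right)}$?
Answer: $-21537$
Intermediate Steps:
$W{\left(M,F \right)} = \left(-4 + M\right)^{2}$
$B{\left(v \right)} = -1 + \left(-4 + v\right)^{2}$ ($B{\left(v \right)} = \left(-1 + 0\right) + \left(-4 + v\right)^{2} = -1 + \left(-4 + v\right)^{2}$)
$\left(P B{\left(-1 + 3 \right)} - 50\right) - 21163 = \left(- 108 \left(-1 + \left(-4 + \left(-1 + 3\right)\right)^{2}\right) - 50\right) - 21163 = \left(- 108 \left(-1 + \left(-4 + 2\right)^{2}\right) - 50\right) - 21163 = \left(- 108 \left(-1 + \left(-2\right)^{2}\right) - 50\right) - 21163 = \left(- 108 \left(-1 + 4\right) - 50\right) - 21163 = \left(\left(-108\right) 3 - 50\right) - 21163 = \left(-324 - 50\right) - 21163 = -374 - 21163 = -21537$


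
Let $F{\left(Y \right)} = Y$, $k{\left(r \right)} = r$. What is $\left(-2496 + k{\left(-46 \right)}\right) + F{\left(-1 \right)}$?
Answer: $-2543$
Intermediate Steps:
$\left(-2496 + k{\left(-46 \right)}\right) + F{\left(-1 \right)} = \left(-2496 - 46\right) - 1 = -2542 - 1 = -2543$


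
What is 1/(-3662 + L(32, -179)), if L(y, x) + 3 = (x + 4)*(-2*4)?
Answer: -1/2265 ≈ -0.00044150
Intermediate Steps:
L(y, x) = -35 - 8*x (L(y, x) = -3 + (x + 4)*(-2*4) = -3 + (4 + x)*(-8) = -3 + (-32 - 8*x) = -35 - 8*x)
1/(-3662 + L(32, -179)) = 1/(-3662 + (-35 - 8*(-179))) = 1/(-3662 + (-35 + 1432)) = 1/(-3662 + 1397) = 1/(-2265) = -1/2265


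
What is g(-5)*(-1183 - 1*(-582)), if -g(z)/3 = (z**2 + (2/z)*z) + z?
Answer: 39666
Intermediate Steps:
g(z) = -6 - 3*z - 3*z**2 (g(z) = -3*((z**2 + (2/z)*z) + z) = -3*((z**2 + 2) + z) = -3*((2 + z**2) + z) = -3*(2 + z + z**2) = -6 - 3*z - 3*z**2)
g(-5)*(-1183 - 1*(-582)) = (-6 - 3*(-5) - 3*(-5)**2)*(-1183 - 1*(-582)) = (-6 + 15 - 3*25)*(-1183 + 582) = (-6 + 15 - 75)*(-601) = -66*(-601) = 39666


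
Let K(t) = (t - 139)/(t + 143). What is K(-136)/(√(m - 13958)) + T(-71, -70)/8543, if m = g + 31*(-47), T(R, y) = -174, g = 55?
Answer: -174/8543 + 55*I*√15/672 ≈ -0.020368 + 0.31699*I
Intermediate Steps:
m = -1402 (m = 55 + 31*(-47) = 55 - 1457 = -1402)
K(t) = (-139 + t)/(143 + t)
K(-136)/(√(m - 13958)) + T(-71, -70)/8543 = ((-139 - 136)/(143 - 136))/(√(-1402 - 13958)) - 174/8543 = (-275/7)/(√(-15360)) - 174*1/8543 = ((⅐)*(-275))/((32*I*√15)) - 174/8543 = -(-55)*I*√15/672 - 174/8543 = 55*I*√15/672 - 174/8543 = -174/8543 + 55*I*√15/672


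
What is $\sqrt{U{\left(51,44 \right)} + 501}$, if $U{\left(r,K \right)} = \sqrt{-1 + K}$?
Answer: $\sqrt{501 + \sqrt{43}} \approx 22.529$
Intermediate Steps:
$\sqrt{U{\left(51,44 \right)} + 501} = \sqrt{\sqrt{-1 + 44} + 501} = \sqrt{\sqrt{43} + 501} = \sqrt{501 + \sqrt{43}}$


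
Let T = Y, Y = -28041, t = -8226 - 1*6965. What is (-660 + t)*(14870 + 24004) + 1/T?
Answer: -17278633534735/28041 ≈ -6.1619e+8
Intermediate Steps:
t = -15191 (t = -8226 - 6965 = -15191)
T = -28041
(-660 + t)*(14870 + 24004) + 1/T = (-660 - 15191)*(14870 + 24004) + 1/(-28041) = -15851*38874 - 1/28041 = -616191774 - 1/28041 = -17278633534735/28041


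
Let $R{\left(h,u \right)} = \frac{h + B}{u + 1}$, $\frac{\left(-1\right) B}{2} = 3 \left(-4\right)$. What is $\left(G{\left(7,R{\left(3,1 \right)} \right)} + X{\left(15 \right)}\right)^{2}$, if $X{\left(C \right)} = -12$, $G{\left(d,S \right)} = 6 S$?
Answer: $4761$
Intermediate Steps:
$B = 24$ ($B = - 2 \cdot 3 \left(-4\right) = \left(-2\right) \left(-12\right) = 24$)
$R{\left(h,u \right)} = \frac{24 + h}{1 + u}$ ($R{\left(h,u \right)} = \frac{h + 24}{u + 1} = \frac{24 + h}{1 + u}$)
$\left(G{\left(7,R{\left(3,1 \right)} \right)} + X{\left(15 \right)}\right)^{2} = \left(6 \frac{24 + 3}{1 + 1} - 12\right)^{2} = \left(6 \cdot \frac{1}{2} \cdot 27 - 12\right)^{2} = \left(6 \cdot \frac{27}{2} - 12\right)^{2} = \left(81 - 12\right)^{2} = 69^{2} = 4761$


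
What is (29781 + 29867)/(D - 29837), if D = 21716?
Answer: -59648/8121 ≈ -7.3449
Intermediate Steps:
(29781 + 29867)/(D - 29837) = (29781 + 29867)/(21716 - 29837) = 59648/(-8121) = 59648*(-1/8121) = -59648/8121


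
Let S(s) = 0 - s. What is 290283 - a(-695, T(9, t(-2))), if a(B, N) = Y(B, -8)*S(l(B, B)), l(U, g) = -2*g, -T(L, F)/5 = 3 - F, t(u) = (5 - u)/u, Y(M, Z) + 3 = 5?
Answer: 293063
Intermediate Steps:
Y(M, Z) = 2 (Y(M, Z) = -3 + 5 = 2)
t(u) = (5 - u)/u
T(L, F) = -15 + 5*F (T(L, F) = -5*(3 - F) = -15 + 5*F)
S(s) = -s
a(B, N) = 4*B (a(B, N) = 2*(-(-2)*B) = 2*(2*B) = 4*B)
290283 - a(-695, T(9, t(-2))) = 290283 - 4*(-695) = 290283 - 1*(-2780) = 290283 + 2780 = 293063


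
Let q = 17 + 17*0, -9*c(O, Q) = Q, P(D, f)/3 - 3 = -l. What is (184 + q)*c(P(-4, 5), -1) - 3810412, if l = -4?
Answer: -11431169/3 ≈ -3.8104e+6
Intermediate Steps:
P(D, f) = 21 (P(D, f) = 9 + 3*(-1*(-4)) = 9 + 3*4 = 9 + 12 = 21)
c(O, Q) = -Q/9
q = 17 (q = 17 + 0 = 17)
(184 + q)*c(P(-4, 5), -1) - 3810412 = (184 + 17)*(-⅑*(-1)) - 3810412 = 201*(⅑) - 3810412 = 67/3 - 3810412 = -11431169/3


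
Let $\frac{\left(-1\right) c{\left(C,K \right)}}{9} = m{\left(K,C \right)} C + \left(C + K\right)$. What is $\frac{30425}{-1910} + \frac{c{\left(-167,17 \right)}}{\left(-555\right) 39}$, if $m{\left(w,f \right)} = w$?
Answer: $- \frac{15776223}{918710} \approx -17.172$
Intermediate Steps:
$c{\left(C,K \right)} = - 9 C - 9 K - 9 C K$ ($c{\left(C,K \right)} = - 9 \left(K C + \left(C + K\right)\right) = - 9 \left(C K + \left(C + K\right)\right) = - 9 \left(C + K + C K\right) = - 9 C - 9 K - 9 C K$)
$\frac{30425}{-1910} + \frac{c{\left(-167,17 \right)}}{\left(-555\right) 39} = \frac{30425}{-1910} + \frac{\left(-9\right) \left(-167\right) - 153 - \left(-1503\right) 17}{\left(-555\right) 39} = 30425 \left(- \frac{1}{1910}\right) + \frac{1503 - 153 + 25551}{-21645} = - \frac{6085}{382} + 26901 \left(- \frac{1}{21645}\right) = - \frac{6085}{382} - \frac{2989}{2405} = - \frac{15776223}{918710}$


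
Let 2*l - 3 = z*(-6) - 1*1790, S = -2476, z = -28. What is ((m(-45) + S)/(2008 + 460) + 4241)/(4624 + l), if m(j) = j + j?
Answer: 1744037/1569031 ≈ 1.1115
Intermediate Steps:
m(j) = 2*j
l = -1619/2 (l = 3/2 + (-28*(-6) - 1*1790)/2 = 3/2 + (168 - 1790)/2 = 3/2 + (½)*(-1622) = 3/2 - 811 = -1619/2 ≈ -809.50)
((m(-45) + S)/(2008 + 460) + 4241)/(4624 + l) = ((2*(-45) - 2476)/(2008 + 460) + 4241)/(4624 - 1619/2) = ((-90 - 2476)/2468 + 4241)/(7629/2) = (-2566*1/2468 + 4241)*(2/7629) = (-1283/1234 + 4241)*(2/7629) = (5232111/1234)*(2/7629) = 1744037/1569031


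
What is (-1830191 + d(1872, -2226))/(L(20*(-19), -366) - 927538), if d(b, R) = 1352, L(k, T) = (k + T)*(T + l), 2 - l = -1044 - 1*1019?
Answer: 609613/731664 ≈ 0.83319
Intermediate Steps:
l = 2065 (l = 2 - (-1044 - 1*1019) = 2 - (-1044 - 1019) = 2 - 1*(-2063) = 2 + 2063 = 2065)
L(k, T) = (2065 + T)*(T + k) (L(k, T) = (k + T)*(T + 2065) = (T + k)*(2065 + T) = (2065 + T)*(T + k))
(-1830191 + d(1872, -2226))/(L(20*(-19), -366) - 927538) = (-1830191 + 1352)/(((-366)**2 + 2065*(-366) + 2065*(20*(-19)) - 7320*(-19)) - 927538) = -1828839/((133956 - 755790 + 2065*(-380) - 366*(-380)) - 927538) = -1828839/((133956 - 755790 - 784700 + 139080) - 927538) = -1828839/(-1267454 - 927538) = -1828839/(-2194992) = -1828839*(-1/2194992) = 609613/731664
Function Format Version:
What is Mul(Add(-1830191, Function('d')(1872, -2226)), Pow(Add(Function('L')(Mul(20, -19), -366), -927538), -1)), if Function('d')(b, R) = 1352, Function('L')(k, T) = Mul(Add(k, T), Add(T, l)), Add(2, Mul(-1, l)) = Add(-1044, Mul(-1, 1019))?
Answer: Rational(609613, 731664) ≈ 0.83319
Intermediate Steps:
l = 2065 (l = Add(2, Mul(-1, Add(-1044, Mul(-1, 1019)))) = Add(2, Mul(-1, Add(-1044, -1019))) = Add(2, Mul(-1, -2063)) = Add(2, 2063) = 2065)
Function('L')(k, T) = Mul(Add(2065, T), Add(T, k)) (Function('L')(k, T) = Mul(Add(k, T), Add(T, 2065)) = Mul(Add(T, k), Add(2065, T)) = Mul(Add(2065, T), Add(T, k)))
Mul(Add(-1830191, Function('d')(1872, -2226)), Pow(Add(Function('L')(Mul(20, -19), -366), -927538), -1)) = Mul(Add(-1830191, 1352), Pow(Add(Add(Pow(-366, 2), Mul(2065, -366), Mul(2065, Mul(20, -19)), Mul(-366, Mul(20, -19))), -927538), -1)) = Mul(-1828839, Pow(Add(Add(133956, -755790, Mul(2065, -380), Mul(-366, -380)), -927538), -1)) = Mul(-1828839, Pow(Add(Add(133956, -755790, -784700, 139080), -927538), -1)) = Mul(-1828839, Pow(Add(-1267454, -927538), -1)) = Mul(-1828839, Pow(-2194992, -1)) = Mul(-1828839, Rational(-1, 2194992)) = Rational(609613, 731664)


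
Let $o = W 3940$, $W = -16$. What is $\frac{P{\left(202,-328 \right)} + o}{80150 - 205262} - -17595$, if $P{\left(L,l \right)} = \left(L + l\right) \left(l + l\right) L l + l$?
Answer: $\frac{959733118}{15639} \approx 61368.0$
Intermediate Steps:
$o = -63040$ ($o = \left(-16\right) 3940 = -63040$)
$P{\left(L,l \right)} = l + 2 L l^{2} \left(L + l\right)$ ($P{\left(L,l \right)} = \left(L + l\right) 2 l L l + l = 2 l \left(L + l\right) L l + l = 2 L l \left(L + l\right) l + l = 2 L l^{2} \left(L + l\right) + l = l + 2 L l^{2} \left(L + l\right)$)
$\frac{P{\left(202,-328 \right)} + o}{80150 - 205262} - -17595 = \frac{- 328 \left(1 + 2 \cdot 202 \left(-328\right)^{2} + 2 \left(-328\right) 202^{2}\right) - 63040}{80150 - 205262} - -17595 = \frac{- 328 \left(1 + 2 \cdot 202 \cdot 107584 + 2 \left(-328\right) 40804\right) - 63040}{-125112} + 17595 = \left(- 328 \left(1 + 43463936 - 26767424\right) - 63040\right) \left(- \frac{1}{125112}\right) + 17595 = \left(\left(-328\right) 16696513 - 63040\right) \left(- \frac{1}{125112}\right) + 17595 = \left(-5476456264 - 63040\right) \left(- \frac{1}{125112}\right) + 17595 = \left(-5476519304\right) \left(- \frac{1}{125112}\right) + 17595 = \frac{684564913}{15639} + 17595 = \frac{959733118}{15639}$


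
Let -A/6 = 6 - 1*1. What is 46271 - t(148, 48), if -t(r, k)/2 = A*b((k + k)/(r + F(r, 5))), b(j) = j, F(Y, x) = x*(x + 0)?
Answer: 7999123/173 ≈ 46238.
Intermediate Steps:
F(Y, x) = x² (F(Y, x) = x*x = x²)
A = -30 (A = -6*(6 - 1*1) = -6*(6 - 1) = -6*5 = -30)
t(r, k) = 120*k/(25 + r) (t(r, k) = -(-60)*(k + k)/(r + 5²) = -(-60)*(2*k)/(r + 25) = -(-60)*(2*k)/(25 + r) = -(-60)*2*k/(25 + r) = -(-120)*k/(25 + r) = 120*k/(25 + r))
46271 - t(148, 48) = 46271 - 120*48/(25 + 148) = 46271 - 120*48/173 = 46271 - 1*5760/173 = 46271 - 5760/173 = 7999123/173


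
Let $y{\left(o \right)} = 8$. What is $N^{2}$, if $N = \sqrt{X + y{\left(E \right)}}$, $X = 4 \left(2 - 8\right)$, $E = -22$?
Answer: $-16$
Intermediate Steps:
$X = -24$ ($X = 4 \left(-6\right) = -24$)
$N = 4 i$ ($N = \sqrt{-24 + 8} = \sqrt{-16} = 4 i \approx 4.0 i$)
$N^{2} = \left(4 i\right)^{2} = -16$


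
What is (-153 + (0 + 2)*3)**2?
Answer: 21609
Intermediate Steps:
(-153 + (0 + 2)*3)**2 = (-153 + 2*3)**2 = (-153 + 6)**2 = (-147)**2 = 21609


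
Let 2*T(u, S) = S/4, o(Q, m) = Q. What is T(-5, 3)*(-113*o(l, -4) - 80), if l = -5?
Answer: 1455/8 ≈ 181.88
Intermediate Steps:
T(u, S) = S/8 (T(u, S) = (S/4)/2 = S/8)
T(-5, 3)*(-113*o(l, -4) - 80) = ((1/8)*3)*(-113*(-5) - 80) = 3*(565 - 80)/8 = (3/8)*485 = 1455/8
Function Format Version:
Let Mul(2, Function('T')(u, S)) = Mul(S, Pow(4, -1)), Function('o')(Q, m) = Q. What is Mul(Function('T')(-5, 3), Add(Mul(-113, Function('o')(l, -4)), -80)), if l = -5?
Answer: Rational(1455, 8) ≈ 181.88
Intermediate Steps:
Function('T')(u, S) = Mul(Rational(1, 8), S) (Function('T')(u, S) = Mul(Rational(1, 2), Mul(S, Pow(4, -1))) = Mul(Rational(1, 2), Mul(S, Rational(1, 4))) = Mul(Rational(1, 2), Mul(Rational(1, 4), S)) = Mul(Rational(1, 8), S))
Mul(Function('T')(-5, 3), Add(Mul(-113, Function('o')(l, -4)), -80)) = Mul(Mul(Rational(1, 8), 3), Add(Mul(-113, -5), -80)) = Mul(Rational(3, 8), Add(565, -80)) = Mul(Rational(3, 8), 485) = Rational(1455, 8)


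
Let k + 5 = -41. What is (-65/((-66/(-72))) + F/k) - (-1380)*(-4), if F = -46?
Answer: -61489/11 ≈ -5589.9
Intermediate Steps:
k = -46 (k = -5 - 41 = -46)
(-65/((-66/(-72))) + F/k) - (-1380)*(-4) = (-65/((-66/(-72))) - 46/(-46)) - (-1380)*(-4) = (-65/((-66*(-1/72))) - 46*(-1/46)) - 60*92 = (-65/11/12 + 1) - 5520 = (-65*12/11 + 1) - 5520 = (-780/11 + 1) - 5520 = -769/11 - 5520 = -61489/11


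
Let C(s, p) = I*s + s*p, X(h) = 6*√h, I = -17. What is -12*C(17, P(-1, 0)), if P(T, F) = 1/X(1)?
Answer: 3434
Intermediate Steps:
P(T, F) = ⅙ (P(T, F) = 1/(6*√1) = 1/(6*1) = 1/6 = ⅙)
C(s, p) = -17*s + p*s (C(s, p) = -17*s + s*p = -17*s + p*s)
-12*C(17, P(-1, 0)) = -204*(-17 + ⅙) = -204*(-101)/6 = -12*(-1717/6) = 3434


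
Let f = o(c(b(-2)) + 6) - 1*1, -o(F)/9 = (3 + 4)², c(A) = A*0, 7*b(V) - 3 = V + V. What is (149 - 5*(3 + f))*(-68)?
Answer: -159392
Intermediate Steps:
b(V) = 3/7 + 2*V/7 (b(V) = 3/7 + (V + V)/7 = 3/7 + (2*V)/7 = 3/7 + 2*V/7)
c(A) = 0
o(F) = -441 (o(F) = -9*(3 + 4)² = -9*7² = -9*49 = -441)
f = -442 (f = -441 - 1*1 = -441 - 1 = -442)
(149 - 5*(3 + f))*(-68) = (149 - 5*(3 - 442))*(-68) = (149 - 5*(-439))*(-68) = (149 + 2195)*(-68) = 2344*(-68) = -159392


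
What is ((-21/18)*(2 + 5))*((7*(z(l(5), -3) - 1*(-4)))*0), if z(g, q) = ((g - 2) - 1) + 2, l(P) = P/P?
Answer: 0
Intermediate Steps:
l(P) = 1
z(g, q) = -1 + g (z(g, q) = ((-2 + g) - 1) + 2 = (-3 + g) + 2 = -1 + g)
((-21/18)*(2 + 5))*((7*(z(l(5), -3) - 1*(-4)))*0) = ((-21/18)*(2 + 5))*((7*((-1 + 1) - 1*(-4)))*0) = (-21*1/18*7)*((7*(0 + 4))*0) = (-7/6*7)*((7*4)*0) = -686*0/3 = -49/6*0 = 0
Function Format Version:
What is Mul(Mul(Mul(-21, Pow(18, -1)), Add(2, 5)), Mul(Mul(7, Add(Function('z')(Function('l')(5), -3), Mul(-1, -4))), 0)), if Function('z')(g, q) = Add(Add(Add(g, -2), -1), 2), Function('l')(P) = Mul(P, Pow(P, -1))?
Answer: 0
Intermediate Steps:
Function('l')(P) = 1
Function('z')(g, q) = Add(-1, g) (Function('z')(g, q) = Add(Add(Add(-2, g), -1), 2) = Add(Add(-3, g), 2) = Add(-1, g))
Mul(Mul(Mul(-21, Pow(18, -1)), Add(2, 5)), Mul(Mul(7, Add(Function('z')(Function('l')(5), -3), Mul(-1, -4))), 0)) = Mul(Mul(Mul(-21, Pow(18, -1)), Add(2, 5)), Mul(Mul(7, Add(Add(-1, 1), Mul(-1, -4))), 0)) = Mul(Mul(Mul(-21, Rational(1, 18)), 7), Mul(Mul(7, Add(0, 4)), 0)) = Mul(Mul(Rational(-7, 6), 7), Mul(Mul(7, 4), 0)) = Mul(Rational(-49, 6), Mul(28, 0)) = Mul(Rational(-49, 6), 0) = 0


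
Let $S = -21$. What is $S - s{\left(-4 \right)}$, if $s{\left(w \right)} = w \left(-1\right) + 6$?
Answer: $-31$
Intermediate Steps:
$s{\left(w \right)} = 6 - w$ ($s{\left(w \right)} = - w + 6 = 6 - w$)
$S - s{\left(-4 \right)} = -21 - \left(6 - -4\right) = -21 - \left(6 + 4\right) = -21 - 10 = -31$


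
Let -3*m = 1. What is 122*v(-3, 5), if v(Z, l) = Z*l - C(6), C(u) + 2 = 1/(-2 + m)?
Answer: -10736/7 ≈ -1533.7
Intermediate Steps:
m = -⅓ (m = -⅓*1 = -⅓ ≈ -0.33333)
C(u) = -17/7 (C(u) = -2 + 1/(-2 - ⅓) = -2 + 1/(-7/3) = -2 - 3/7 = -17/7)
v(Z, l) = 17/7 + Z*l (v(Z, l) = Z*l - 1*(-17/7) = Z*l + 17/7 = 17/7 + Z*l)
122*v(-3, 5) = 122*(17/7 - 3*5) = 122*(17/7 - 15) = 122*(-88/7) = -10736/7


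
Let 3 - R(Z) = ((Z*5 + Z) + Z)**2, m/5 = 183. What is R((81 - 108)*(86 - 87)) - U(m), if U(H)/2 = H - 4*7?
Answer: -37492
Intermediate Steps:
m = 915 (m = 5*183 = 915)
U(H) = -56 + 2*H (U(H) = 2*(H - 4*7) = 2*(H - 28) = 2*(-28 + H) = -56 + 2*H)
R(Z) = 3 - 49*Z**2 (R(Z) = 3 - ((Z*5 + Z) + Z)**2 = 3 - ((5*Z + Z) + Z)**2 = 3 - (6*Z + Z)**2 = 3 - (7*Z)**2 = 3 - 49*Z**2)
R((81 - 108)*(86 - 87)) - U(m) = (3 - 49*(81 - 108)**2*(86 - 87)**2) - (-56 + 2*915) = (3 - 49*(-27*(-1))**2) - (-56 + 1830) = (3 - 49*27**2) - 1*1774 = (3 - 49*729) - 1774 = (3 - 35721) - 1774 = -35718 - 1774 = -37492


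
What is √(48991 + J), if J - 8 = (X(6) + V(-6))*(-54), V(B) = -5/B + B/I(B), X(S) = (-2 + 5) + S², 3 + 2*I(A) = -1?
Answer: √46686 ≈ 216.07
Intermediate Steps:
I(A) = -2 (I(A) = -3/2 + (½)*(-1) = -3/2 - ½ = -2)
X(S) = 3 + S²
V(B) = -5/B - B/2 (V(B) = -5/B + B/(-2) = -5/B + B*(-½) = -5/B - B/2)
J = -2305 (J = 8 + ((3 + 6²) + (-5/(-6) - ½*(-6)))*(-54) = 8 + ((3 + 36) + (-5*(-⅙) + 3))*(-54) = 8 + (39 + (⅚ + 3))*(-54) = 8 + (39 + 23/6)*(-54) = 8 + (257/6)*(-54) = 8 - 2313 = -2305)
√(48991 + J) = √(48991 - 2305) = √46686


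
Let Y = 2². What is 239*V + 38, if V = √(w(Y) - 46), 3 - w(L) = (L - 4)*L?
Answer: 38 + 239*I*√43 ≈ 38.0 + 1567.2*I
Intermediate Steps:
Y = 4
w(L) = 3 - L*(-4 + L) (w(L) = 3 - (L - 4)*L = 3 - (-4 + L)*L = 3 - L*(-4 + L))
V = I*√43 (V = √((3 - 1*4² + 4*4) - 46) = √((3 - 1*16 + 16) - 46) = √((3 - 16 + 16) - 46) = √(3 - 46) = √(-43) = I*√43 ≈ 6.5574*I)
239*V + 38 = 239*(I*√43) + 38 = 239*I*√43 + 38 = 38 + 239*I*√43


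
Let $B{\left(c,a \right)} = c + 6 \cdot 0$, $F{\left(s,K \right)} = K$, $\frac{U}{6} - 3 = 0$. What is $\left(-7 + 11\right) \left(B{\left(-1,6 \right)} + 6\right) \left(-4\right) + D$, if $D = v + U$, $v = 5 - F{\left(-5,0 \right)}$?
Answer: $-57$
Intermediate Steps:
$U = 18$ ($U = 18 + 6 \cdot 0 = 18 + 0 = 18$)
$v = 5$ ($v = 5 - 0 = 5 + 0 = 5$)
$B{\left(c,a \right)} = c$ ($B{\left(c,a \right)} = c + 0 = c$)
$D = 23$ ($D = 5 + 18 = 23$)
$\left(-7 + 11\right) \left(B{\left(-1,6 \right)} + 6\right) \left(-4\right) + D = \left(-7 + 11\right) \left(-1 + 6\right) \left(-4\right) + 23 = 4 \cdot 5 \left(-4\right) + 23 = 4 \left(-20\right) + 23 = -80 + 23 = -57$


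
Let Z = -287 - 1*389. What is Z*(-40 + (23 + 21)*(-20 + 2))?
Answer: 562432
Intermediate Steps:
Z = -676 (Z = -287 - 389 = -676)
Z*(-40 + (23 + 21)*(-20 + 2)) = -676*(-40 + (23 + 21)*(-20 + 2)) = -676*(-40 + 44*(-18)) = -676*(-40 - 792) = -676*(-832) = 562432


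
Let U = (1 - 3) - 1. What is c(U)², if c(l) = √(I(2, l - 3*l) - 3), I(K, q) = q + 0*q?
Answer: 3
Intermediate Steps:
I(K, q) = q (I(K, q) = q + 0 = q)
U = -3 (U = -2 - 1 = -3)
c(l) = √(-3 - 2*l) (c(l) = √((l - 3*l) - 3) = √(-2*l - 3) = √(-3 - 2*l))
c(U)² = (√(-3 - 2*(-3)))² = (√(-3 + 6))² = (√3)² = 3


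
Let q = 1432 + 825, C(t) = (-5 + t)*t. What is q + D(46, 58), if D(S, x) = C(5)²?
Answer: 2257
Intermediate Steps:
C(t) = t*(-5 + t)
q = 2257
D(S, x) = 0 (D(S, x) = (5*(-5 + 5))² = (5*0)² = 0² = 0)
q + D(46, 58) = 2257 + 0 = 2257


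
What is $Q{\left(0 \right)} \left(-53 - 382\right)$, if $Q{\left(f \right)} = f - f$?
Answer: $0$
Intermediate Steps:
$Q{\left(f \right)} = 0$
$Q{\left(0 \right)} \left(-53 - 382\right) = 0 \left(-53 - 382\right) = 0 \left(-435\right) = 0$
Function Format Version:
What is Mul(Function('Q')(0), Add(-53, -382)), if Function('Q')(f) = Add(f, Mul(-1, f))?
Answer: 0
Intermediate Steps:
Function('Q')(f) = 0
Mul(Function('Q')(0), Add(-53, -382)) = Mul(0, Add(-53, -382)) = Mul(0, -435) = 0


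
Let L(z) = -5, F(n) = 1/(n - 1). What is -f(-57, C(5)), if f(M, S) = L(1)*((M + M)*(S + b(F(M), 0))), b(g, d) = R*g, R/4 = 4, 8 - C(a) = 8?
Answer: 4560/29 ≈ 157.24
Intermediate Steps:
C(a) = 0 (C(a) = 8 - 1*8 = 8 - 8 = 0)
F(n) = 1/(-1 + n)
R = 16 (R = 4*4 = 16)
b(g, d) = 16*g
f(M, S) = -10*M*(S + 16/(-1 + M)) (f(M, S) = -5*(M + M)*(S + 16/(-1 + M)) = -5*2*M*(S + 16/(-1 + M)) = -10*M*(S + 16/(-1 + M)))
-f(-57, C(5)) = -10*(-57)*(-16 + 0 - 1*(-57)*0)/(-1 - 57) = -10*(-57)*(-16 + 0 + 0)/(-58) = -10*(-57)*(-1)*(-16)/58 = -1*(-4560/29) = 4560/29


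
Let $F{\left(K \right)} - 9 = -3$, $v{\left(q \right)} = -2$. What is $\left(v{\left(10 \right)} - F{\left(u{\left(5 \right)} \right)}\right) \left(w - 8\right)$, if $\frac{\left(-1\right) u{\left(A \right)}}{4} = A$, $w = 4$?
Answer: $32$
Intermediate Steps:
$u{\left(A \right)} = - 4 A$
$F{\left(K \right)} = 6$ ($F{\left(K \right)} = 9 - 3 = 6$)
$\left(v{\left(10 \right)} - F{\left(u{\left(5 \right)} \right)}\right) \left(w - 8\right) = \left(-2 - 6\right) \left(4 - 8\right) = \left(-8\right) \left(-4\right) = 32$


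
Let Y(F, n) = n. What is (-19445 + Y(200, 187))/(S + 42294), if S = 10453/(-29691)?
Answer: -571789278/1255740701 ≈ -0.45534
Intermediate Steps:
S = -10453/29691 (S = 10453*(-1/29691) = -10453/29691 ≈ -0.35206)
(-19445 + Y(200, 187))/(S + 42294) = (-19445 + 187)/(-10453/29691 + 42294) = -19258/1255740701/29691 = -19258*29691/1255740701 = -571789278/1255740701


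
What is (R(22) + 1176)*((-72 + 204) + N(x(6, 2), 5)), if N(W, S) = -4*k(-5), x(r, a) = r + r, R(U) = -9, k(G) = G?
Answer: 177384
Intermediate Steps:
x(r, a) = 2*r
N(W, S) = 20 (N(W, S) = -4*(-5) = 20)
(R(22) + 1176)*((-72 + 204) + N(x(6, 2), 5)) = (-9 + 1176)*((-72 + 204) + 20) = 1167*(132 + 20) = 1167*152 = 177384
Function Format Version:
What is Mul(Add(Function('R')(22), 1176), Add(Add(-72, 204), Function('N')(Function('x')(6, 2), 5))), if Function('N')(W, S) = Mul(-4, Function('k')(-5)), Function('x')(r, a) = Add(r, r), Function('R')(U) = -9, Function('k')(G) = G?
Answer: 177384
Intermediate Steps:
Function('x')(r, a) = Mul(2, r)
Function('N')(W, S) = 20 (Function('N')(W, S) = Mul(-4, -5) = 20)
Mul(Add(Function('R')(22), 1176), Add(Add(-72, 204), Function('N')(Function('x')(6, 2), 5))) = Mul(Add(-9, 1176), Add(Add(-72, 204), 20)) = Mul(1167, Add(132, 20)) = Mul(1167, 152) = 177384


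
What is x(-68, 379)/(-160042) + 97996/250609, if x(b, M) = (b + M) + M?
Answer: 7755277811/20053982789 ≈ 0.38672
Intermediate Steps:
x(b, M) = b + 2*M (x(b, M) = (M + b) + M = b + 2*M)
x(-68, 379)/(-160042) + 97996/250609 = (-68 + 2*379)/(-160042) + 97996/250609 = (-68 + 758)*(-1/160042) + 97996*(1/250609) = 690*(-1/160042) + 97996/250609 = -345/80021 + 97996/250609 = 7755277811/20053982789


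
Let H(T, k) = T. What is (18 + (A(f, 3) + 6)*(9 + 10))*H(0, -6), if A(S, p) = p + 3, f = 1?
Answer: 0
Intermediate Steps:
A(S, p) = 3 + p
(18 + (A(f, 3) + 6)*(9 + 10))*H(0, -6) = (18 + ((3 + 3) + 6)*(9 + 10))*0 = (18 + (6 + 6)*19)*0 = (18 + 12*19)*0 = (18 + 228)*0 = 246*0 = 0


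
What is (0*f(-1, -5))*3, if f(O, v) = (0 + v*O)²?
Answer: 0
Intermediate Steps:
f(O, v) = O²*v² (f(O, v) = (0 + O*v)² = (O*v)² = O²*v²)
(0*f(-1, -5))*3 = (0*((-1)²*(-5)²))*3 = (0*(1*25))*3 = (0*25)*3 = 0*3 = 0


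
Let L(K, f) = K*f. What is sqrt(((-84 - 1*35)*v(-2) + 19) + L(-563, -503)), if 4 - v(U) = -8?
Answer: 2*sqrt(70445) ≈ 530.83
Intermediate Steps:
v(U) = 12 (v(U) = 4 - 1*(-8) = 4 + 8 = 12)
sqrt(((-84 - 1*35)*v(-2) + 19) + L(-563, -503)) = sqrt(((-84 - 1*35)*12 + 19) - 563*(-503)) = sqrt(((-84 - 35)*12 + 19) + 283189) = sqrt((-119*12 + 19) + 283189) = sqrt((-1428 + 19) + 283189) = sqrt(-1409 + 283189) = sqrt(281780) = 2*sqrt(70445)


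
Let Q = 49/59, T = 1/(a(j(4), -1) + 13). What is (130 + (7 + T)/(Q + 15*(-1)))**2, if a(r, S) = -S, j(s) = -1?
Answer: 18985808521/1132096 ≈ 16771.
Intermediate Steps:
T = 1/14 (T = 1/(-1*(-1) + 13) = 1/(1 + 13) = 1/14 ≈ 0.071429)
Q = 49/59 (Q = 49*(1/59) = 49/59 ≈ 0.83051)
(130 + (7 + T)/(Q + 15*(-1)))**2 = (130 + (7 + 1/14)/(49/59 + 15*(-1)))**2 = (130 + 99/(14*(49/59 - 15)))**2 = (130 + 99/(14*(-836/59)))**2 = (130 + (99/14)*(-59/836))**2 = (130 - 531/1064)**2 = (137789/1064)**2 = 18985808521/1132096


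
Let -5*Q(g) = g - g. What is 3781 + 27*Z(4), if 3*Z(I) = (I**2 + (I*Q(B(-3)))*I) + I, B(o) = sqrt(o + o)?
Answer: 3961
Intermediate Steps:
B(o) = sqrt(2)*sqrt(o) (B(o) = sqrt(2*o) = sqrt(2)*sqrt(o))
Q(g) = 0 (Q(g) = -(g - g)/5 = -1/5*0 = 0)
Z(I) = I/3 + I**2/3 (Z(I) = ((I**2 + (I*0)*I) + I)/3 = ((I**2 + 0*I) + I)/3 = ((I**2 + 0) + I)/3 = (I**2 + I)/3 = (I + I**2)/3 = I/3 + I**2/3)
3781 + 27*Z(4) = 3781 + 27*((1/3)*4*(1 + 4)) = 3781 + 27*((1/3)*4*5) = 3781 + 27*(20/3) = 3781 + 180 = 3961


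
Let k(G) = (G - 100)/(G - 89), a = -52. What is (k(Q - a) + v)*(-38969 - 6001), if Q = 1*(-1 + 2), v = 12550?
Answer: -3386593265/6 ≈ -5.6443e+8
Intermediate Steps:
Q = 1 (Q = 1*1 = 1)
k(G) = (-100 + G)/(-89 + G)
(k(Q - a) + v)*(-38969 - 6001) = ((-100 + (1 - 1*(-52)))/(-89 + (1 - 1*(-52))) + 12550)*(-38969 - 6001) = ((-100 + (1 + 52))/(-89 + (1 + 52)) + 12550)*(-44970) = ((-100 + 53)/(-89 + 53) + 12550)*(-44970) = (-47/(-36) + 12550)*(-44970) = (-1/36*(-47) + 12550)*(-44970) = (47/36 + 12550)*(-44970) = (451847/36)*(-44970) = -3386593265/6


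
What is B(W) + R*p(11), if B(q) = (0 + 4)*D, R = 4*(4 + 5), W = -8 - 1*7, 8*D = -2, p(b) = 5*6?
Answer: 1079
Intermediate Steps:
p(b) = 30
D = -¼ (D = (⅛)*(-2) = -¼ ≈ -0.25000)
W = -15 (W = -8 - 7 = -15)
R = 36 (R = 4*9 = 36)
B(q) = -1 (B(q) = (0 + 4)*(-¼) = 4*(-¼) = -1)
B(W) + R*p(11) = -1 + 36*30 = -1 + 1080 = 1079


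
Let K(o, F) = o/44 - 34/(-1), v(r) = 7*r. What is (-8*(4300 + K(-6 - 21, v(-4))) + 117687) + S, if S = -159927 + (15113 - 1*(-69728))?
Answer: 87273/11 ≈ 7933.9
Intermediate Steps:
K(o, F) = 34 + o/44 (K(o, F) = o*(1/44) - 34*(-1) = o/44 + 34 = 34 + o/44)
S = -75086 (S = -159927 + (15113 + 69728) = -159927 + 84841 = -75086)
(-8*(4300 + K(-6 - 21, v(-4))) + 117687) + S = (-8*(4300 + (34 + (-6 - 21)/44)) + 117687) - 75086 = (-8*(4300 + (34 + (1/44)*(-27))) + 117687) - 75086 = (-8*(4300 + (34 - 27/44)) + 117687) - 75086 = (-8*(4300 + 1469/44) + 117687) - 75086 = (-8*190669/44 + 117687) - 75086 = (-381338/11 + 117687) - 75086 = 913219/11 - 75086 = 87273/11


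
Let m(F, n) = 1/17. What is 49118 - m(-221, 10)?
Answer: 835005/17 ≈ 49118.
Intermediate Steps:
m(F, n) = 1/17
49118 - m(-221, 10) = 49118 - 1*1/17 = 49118 - 1/17 = 835005/17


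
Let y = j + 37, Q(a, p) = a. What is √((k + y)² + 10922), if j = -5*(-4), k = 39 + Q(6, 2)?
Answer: √21326 ≈ 146.03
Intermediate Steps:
k = 45 (k = 39 + 6 = 45)
j = 20
y = 57 (y = 20 + 37 = 57)
√((k + y)² + 10922) = √((45 + 57)² + 10922) = √(102² + 10922) = √(10404 + 10922) = √21326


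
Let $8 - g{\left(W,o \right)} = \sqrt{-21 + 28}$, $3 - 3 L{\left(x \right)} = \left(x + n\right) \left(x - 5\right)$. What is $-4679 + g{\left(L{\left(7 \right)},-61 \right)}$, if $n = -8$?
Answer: $-4671 - \sqrt{7} \approx -4673.6$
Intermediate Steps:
$L{\left(x \right)} = 1 - \frac{\left(-8 + x\right) \left(-5 + x\right)}{3}$ ($L{\left(x \right)} = 1 - \frac{\left(x - 8\right) \left(x - 5\right)}{3} = 1 - \frac{\left(-8 + x\right) \left(-5 + x\right)}{3}$)
$g{\left(W,o \right)} = 8 - \sqrt{7}$ ($g{\left(W,o \right)} = 8 - \sqrt{-21 + 28} = 8 - \sqrt{7}$)
$-4679 + g{\left(L{\left(7 \right)},-61 \right)} = -4679 + \left(8 - \sqrt{7}\right) = -4671 - \sqrt{7}$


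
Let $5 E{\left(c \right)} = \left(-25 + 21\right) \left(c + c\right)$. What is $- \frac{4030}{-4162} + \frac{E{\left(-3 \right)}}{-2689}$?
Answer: $\frac{27041731}{27979045} \approx 0.9665$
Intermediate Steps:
$E{\left(c \right)} = - \frac{8 c}{5}$ ($E{\left(c \right)} = \frac{\left(-25 + 21\right) \left(c + c\right)}{5} = \frac{\left(-4\right) 2 c}{5} = \frac{\left(-8\right) c}{5} = - \frac{8 c}{5}$)
$- \frac{4030}{-4162} + \frac{E{\left(-3 \right)}}{-2689} = - \frac{4030}{-4162} + \frac{\left(- \frac{8}{5}\right) \left(-3\right)}{-2689} = \left(-4030\right) \left(- \frac{1}{4162}\right) + \frac{24}{5} \left(- \frac{1}{2689}\right) = \frac{2015}{2081} - \frac{24}{13445} = \frac{27041731}{27979045}$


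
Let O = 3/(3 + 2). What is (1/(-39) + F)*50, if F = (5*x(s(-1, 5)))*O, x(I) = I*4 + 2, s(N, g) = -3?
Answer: -58550/39 ≈ -1501.3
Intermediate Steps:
x(I) = 2 + 4*I (x(I) = 4*I + 2 = 2 + 4*I)
O = 3/5 ≈ 0.60000
F = -30 (F = (5*(2 + 4*(-3)))*(3/5) = (5*(2 - 12))*(3/5) = (5*(-10))*(3/5) = -50*3/5 = -30)
(1/(-39) + F)*50 = (1/(-39) - 30)*50 = (-1/39 - 30)*50 = -1171/39*50 = -58550/39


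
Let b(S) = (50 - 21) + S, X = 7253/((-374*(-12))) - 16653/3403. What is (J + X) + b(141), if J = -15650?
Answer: -236470895425/15272664 ≈ -15483.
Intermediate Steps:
X = -50056705/15272664 (X = 7253/4488 - 16653*1/3403 = 7253*(1/4488) - 16653/3403 = 7253/4488 - 16653/3403 = -50056705/15272664 ≈ -3.2775)
b(S) = 29 + S
(J + X) + b(141) = (-15650 - 50056705/15272664) + (29 + 141) = -239067248305/15272664 + 170 = -236470895425/15272664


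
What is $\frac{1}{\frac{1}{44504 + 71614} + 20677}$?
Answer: $\frac{116118}{2400971887} \approx 4.8363 \cdot 10^{-5}$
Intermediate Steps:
$\frac{1}{\frac{1}{44504 + 71614} + 20677} = \frac{1}{\frac{1}{116118} + 20677} = \frac{1}{\frac{2400971887}{116118}} = \frac{116118}{2400971887}$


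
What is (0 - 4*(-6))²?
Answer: 576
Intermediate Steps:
(0 - 4*(-6))² = (0 + 24)² = 24² = 576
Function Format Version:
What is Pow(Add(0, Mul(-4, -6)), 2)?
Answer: 576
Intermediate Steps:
Pow(Add(0, Mul(-4, -6)), 2) = Pow(Add(0, 24), 2) = Pow(24, 2) = 576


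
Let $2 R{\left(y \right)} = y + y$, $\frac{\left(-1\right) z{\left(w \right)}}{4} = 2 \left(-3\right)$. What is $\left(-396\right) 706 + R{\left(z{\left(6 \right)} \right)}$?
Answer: $-279552$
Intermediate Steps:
$z{\left(w \right)} = 24$ ($z{\left(w \right)} = - 4 \cdot 2 \left(-3\right) = \left(-4\right) \left(-6\right) = 24$)
$R{\left(y \right)} = y$ ($R{\left(y \right)} = \frac{y + y}{2} = \frac{2 y}{2} = y$)
$\left(-396\right) 706 + R{\left(z{\left(6 \right)} \right)} = \left(-396\right) 706 + 24 = -279576 + 24 = -279552$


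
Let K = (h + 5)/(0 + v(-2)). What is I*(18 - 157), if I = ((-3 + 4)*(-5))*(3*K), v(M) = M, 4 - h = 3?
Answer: -6255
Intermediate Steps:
h = 1 (h = 4 - 1*3 = 4 - 3 = 1)
K = -3 (K = (1 + 5)/(0 - 2) = 6/(-2) = 6*(-½) = -3)
I = 45 (I = ((-3 + 4)*(-5))*(3*(-3)) = (1*(-5))*(-9) = -5*(-9) = 45)
I*(18 - 157) = 45*(18 - 157) = 45*(-139) = -6255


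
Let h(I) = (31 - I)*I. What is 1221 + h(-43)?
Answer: -1961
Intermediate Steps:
h(I) = I*(31 - I)
1221 + h(-43) = 1221 - 43*(31 - 1*(-43)) = 1221 - 43*(31 + 43) = 1221 - 43*74 = 1221 - 3182 = -1961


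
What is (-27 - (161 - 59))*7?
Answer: -903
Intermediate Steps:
(-27 - (161 - 59))*7 = (-27 - 1*102)*7 = (-27 - 102)*7 = -129*7 = -903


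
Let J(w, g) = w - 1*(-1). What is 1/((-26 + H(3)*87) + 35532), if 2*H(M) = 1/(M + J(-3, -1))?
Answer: 2/71099 ≈ 2.8130e-5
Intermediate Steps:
J(w, g) = 1 + w (J(w, g) = w + 1 = 1 + w)
H(M) = 1/(2*(-2 + M)) (H(M) = 1/(2*(M + (1 - 3))) = 1/(2*(M - 2)) = 1/(2*(-2 + M)))
1/((-26 + H(3)*87) + 35532) = 1/((-26 + (1/(2*(-2 + 3)))*87) + 35532) = 1/((-26 + ((½)/1)*87) + 35532) = 1/((-26 + ((½)*1)*87) + 35532) = 1/((-26 + (½)*87) + 35532) = 1/((-26 + 87/2) + 35532) = 1/(35/2 + 35532) = 1/(71099/2) = 2/71099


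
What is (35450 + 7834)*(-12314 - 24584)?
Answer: -1597093032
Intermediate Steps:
(35450 + 7834)*(-12314 - 24584) = 43284*(-36898) = -1597093032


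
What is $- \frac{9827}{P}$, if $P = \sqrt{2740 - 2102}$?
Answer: $- \frac{9827 \sqrt{638}}{638} \approx -389.05$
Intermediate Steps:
$P = \sqrt{638} \approx 25.259$
$- \frac{9827}{P} = - \frac{9827}{\sqrt{638}} = - 9827 \frac{\sqrt{638}}{638} = - \frac{9827 \sqrt{638}}{638}$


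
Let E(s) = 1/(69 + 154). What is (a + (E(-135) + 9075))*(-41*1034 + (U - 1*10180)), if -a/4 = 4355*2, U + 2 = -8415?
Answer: 350429523654/223 ≈ 1.5714e+9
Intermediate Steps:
U = -8417 (U = -2 - 8415 = -8417)
a = -34840 (a = -17420*2 = -4*8710 = -34840)
E(s) = 1/223
(a + (E(-135) + 9075))*(-41*1034 + (U - 1*10180)) = (-34840 + (1/223 + 9075))*(-41*1034 + (-8417 - 1*10180)) = (-34840 + 2023726/223)*(-42394 + (-8417 - 10180)) = -5745594*(-42394 - 18597)/223 = -5745594/223*(-60991) = 350429523654/223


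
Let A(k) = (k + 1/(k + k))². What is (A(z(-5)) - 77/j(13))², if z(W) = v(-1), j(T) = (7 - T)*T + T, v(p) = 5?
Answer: 1249834609/1690000 ≈ 739.55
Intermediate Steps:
j(T) = T + T*(7 - T) (j(T) = T*(7 - T) + T = T + T*(7 - T))
z(W) = 5
A(k) = (k + 1/(2*k))²
(A(z(-5)) - 77/j(13))² = ((¼)*(1 + 2*5²)²/5² - 77*1/(13*(8 - 1*13)))² = ((¼)*(1/25)*(1 + 2*25)² - 77*1/(13*(8 - 13)))² = ((¼)*(1/25)*(1 + 50)² - 77/(13*(-5)))² = ((¼)*(1/25)*51² - 77/(-65))² = ((¼)*(1/25)*2601 - 77*(-1/65))² = (2601/100 + 77/65)² = (35353/1300)² = 1249834609/1690000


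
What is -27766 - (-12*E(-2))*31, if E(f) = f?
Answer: -28510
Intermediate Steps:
-27766 - (-12*E(-2))*31 = -27766 - (-12*(-2))*31 = -27766 - 24*31 = -27766 - 1*744 = -27766 - 744 = -28510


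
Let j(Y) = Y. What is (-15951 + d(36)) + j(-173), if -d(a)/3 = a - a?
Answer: -16124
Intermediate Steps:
d(a) = 0 (d(a) = -3*(a - a) = -3*0 = 0)
(-15951 + d(36)) + j(-173) = (-15951 + 0) - 173 = -15951 - 173 = -16124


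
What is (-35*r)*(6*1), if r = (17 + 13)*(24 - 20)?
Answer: -25200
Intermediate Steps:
r = 120 (r = 30*4 = 120)
(-35*r)*(6*1) = (-35*120)*(6*1) = -4200*6 = -25200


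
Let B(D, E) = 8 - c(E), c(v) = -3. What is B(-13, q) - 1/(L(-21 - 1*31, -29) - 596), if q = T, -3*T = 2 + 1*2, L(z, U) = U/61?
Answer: 400296/36385 ≈ 11.002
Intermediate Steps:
L(z, U) = U/61 (L(z, U) = U*(1/61) = U/61)
T = -4/3 (T = -(2 + 1*2)/3 = -(2 + 2)/3 = -⅓*4 = -4/3 ≈ -1.3333)
q = -4/3 ≈ -1.3333
B(D, E) = 11 (B(D, E) = 8 - 1*(-3) = 8 + 3 = 11)
B(-13, q) - 1/(L(-21 - 1*31, -29) - 596) = 11 - 1/((1/61)*(-29) - 596) = 11 - 1/(-29/61 - 596) = 11 - 1/(-36385/61) = 11 - 1*(-61/36385) = 11 + 61/36385 = 400296/36385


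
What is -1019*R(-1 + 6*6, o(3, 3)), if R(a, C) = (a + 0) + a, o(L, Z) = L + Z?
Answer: -71330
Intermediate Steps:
R(a, C) = 2*a (R(a, C) = a + a = 2*a)
-1019*R(-1 + 6*6, o(3, 3)) = -2038*(-1 + 6*6) = -2038*(-1 + 36) = -2038*35 = -1019*70 = -71330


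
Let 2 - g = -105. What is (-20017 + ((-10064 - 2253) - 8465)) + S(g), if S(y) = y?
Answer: -40692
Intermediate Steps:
g = 107 (g = 2 - 1*(-105) = 2 + 105 = 107)
(-20017 + ((-10064 - 2253) - 8465)) + S(g) = (-20017 + ((-10064 - 2253) - 8465)) + 107 = (-20017 + (-12317 - 8465)) + 107 = (-20017 - 20782) + 107 = -40799 + 107 = -40692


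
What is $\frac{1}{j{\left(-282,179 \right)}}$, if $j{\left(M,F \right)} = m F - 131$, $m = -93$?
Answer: $- \frac{1}{16778} \approx -5.9602 \cdot 10^{-5}$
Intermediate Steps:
$j{\left(M,F \right)} = -131 - 93 F$ ($j{\left(M,F \right)} = - 93 F - 131 = -131 - 93 F$)
$\frac{1}{j{\left(-282,179 \right)}} = \frac{1}{-131 - 16647} = \frac{1}{-16778} = - \frac{1}{16778}$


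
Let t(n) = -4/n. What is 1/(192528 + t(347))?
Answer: 347/66807212 ≈ 5.1941e-6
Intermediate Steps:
1/(192528 + t(347)) = 1/(192528 - 4/347) = 1/(66807212/347) = 347/66807212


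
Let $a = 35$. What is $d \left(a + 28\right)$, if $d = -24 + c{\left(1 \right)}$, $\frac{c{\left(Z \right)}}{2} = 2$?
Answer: $-1260$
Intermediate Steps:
$c{\left(Z \right)} = 4$ ($c{\left(Z \right)} = 2 \cdot 2 = 4$)
$d = -20$ ($d = -24 + 4 = -20$)
$d \left(a + 28\right) = - 20 \left(35 + 28\right) = \left(-20\right) 63 = -1260$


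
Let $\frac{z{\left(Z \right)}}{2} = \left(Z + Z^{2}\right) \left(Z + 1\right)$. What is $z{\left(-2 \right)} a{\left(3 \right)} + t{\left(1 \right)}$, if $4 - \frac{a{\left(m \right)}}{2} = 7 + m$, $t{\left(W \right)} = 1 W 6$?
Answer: $54$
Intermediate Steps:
$z{\left(Z \right)} = 2 \left(1 + Z\right) \left(Z + Z^{2}\right)$ ($z{\left(Z \right)} = 2 \left(Z + Z^{2}\right) \left(Z + 1\right) = 2 \left(Z + Z^{2}\right) \left(1 + Z\right) = 2 \left(1 + Z\right) \left(Z + Z^{2}\right)$)
$t{\left(W \right)} = 6 W$ ($t{\left(W \right)} = W 6 = 6 W$)
$a{\left(m \right)} = -6 - 2 m$ ($a{\left(m \right)} = 8 - 2 \left(7 + m\right) = 8 - \left(14 + 2 m\right) = -6 - 2 m$)
$z{\left(-2 \right)} a{\left(3 \right)} + t{\left(1 \right)} = 2 \left(-2\right) \left(1 + \left(-2\right)^{2} + 2 \left(-2\right)\right) \left(-6 - 6\right) + 6 \cdot 1 = 2 \left(-2\right) \left(1 + 4 - 4\right) \left(-6 - 6\right) + 6 = 2 \left(-2\right) 1 \left(-12\right) + 6 = \left(-4\right) \left(-12\right) + 6 = 48 + 6 = 54$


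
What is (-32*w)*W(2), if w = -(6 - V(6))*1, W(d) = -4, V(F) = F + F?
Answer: 768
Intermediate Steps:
V(F) = 2*F
w = 6 (w = -(6 - 2*6)*1 = -(6 - 1*12)*1 = -(6 - 12)*1 = -1*(-6)*1 = 6*1 = 6)
(-32*w)*W(2) = -32*6*(-4) = -192*(-4) = 768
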